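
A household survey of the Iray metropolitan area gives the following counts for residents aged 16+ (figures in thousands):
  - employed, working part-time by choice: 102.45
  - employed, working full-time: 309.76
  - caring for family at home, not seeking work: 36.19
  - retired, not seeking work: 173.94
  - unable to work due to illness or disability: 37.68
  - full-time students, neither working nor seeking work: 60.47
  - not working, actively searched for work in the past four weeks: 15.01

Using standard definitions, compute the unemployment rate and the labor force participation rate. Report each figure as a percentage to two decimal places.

Unemployment rate ≈ 3.51%; labor force participation rate ≈ 58.09%.

Employed = 102.45 + 309.76 = 412.21 thousand.
Unemployed = 15.01 thousand.
Labor force = 412.21 + 15.01 = 427.22 thousand.
Not in labor force = 36.19 + 173.94 + 37.68 + 60.47 = 308.28 thousand (those not working and not actively searching are outside the labor force).
Civilian working-age population = 427.22 + 308.28 = 735.50 thousand.
Unemployment rate = 15.01 / 427.22 = 3.51%.
Labor force participation rate = 427.22 / 735.50 = 58.09%.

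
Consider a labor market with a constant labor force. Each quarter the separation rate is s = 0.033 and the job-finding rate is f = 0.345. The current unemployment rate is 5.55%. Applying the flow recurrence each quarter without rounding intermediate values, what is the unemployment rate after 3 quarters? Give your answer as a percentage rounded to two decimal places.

Unemployment rate after three quarters ≈ 7.96%.

With a fixed labor force, u_{t+1} = u_t + s·(1−u_t) − f·u_t = u_t·(1−s−f) + s.
Here 1−s−f = 0.622 and s = 0.033.
u_1 = 0.055500 × 0.622 + 0.033 = 0.067521.
u_2 = 0.067521 × 0.622 + 0.033 = 0.074998.
u_3 = 0.074998 × 0.622 + 0.033 = 0.079649.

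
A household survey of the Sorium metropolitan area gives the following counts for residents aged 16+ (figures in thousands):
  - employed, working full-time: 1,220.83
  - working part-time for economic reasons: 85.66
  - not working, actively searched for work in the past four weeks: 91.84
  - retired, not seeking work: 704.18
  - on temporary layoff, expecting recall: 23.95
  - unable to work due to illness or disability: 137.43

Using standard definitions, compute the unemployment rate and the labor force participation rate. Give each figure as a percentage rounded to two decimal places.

Employed = 1,220.83 + 85.66 = 1,306.49 thousand (anyone who worked, including part-time for economic reasons, counts as employed).
Unemployed = 91.84 + 23.95 = 115.79 thousand (jobless and actively searching, or on temporary layoff).
Labor force = 1,306.49 + 115.79 = 1,422.28 thousand.
Not in labor force = 704.18 + 137.43 = 841.61 thousand (those not working and not actively searching are outside the labor force).
Civilian working-age population = 1,422.28 + 841.61 = 2,263.89 thousand.
Unemployment rate = 115.79 / 1,422.28 = 8.14%.
Labor force participation rate = 1,422.28 / 2,263.89 = 62.82%.

Unemployment rate ≈ 8.14%; labor force participation rate ≈ 62.82%.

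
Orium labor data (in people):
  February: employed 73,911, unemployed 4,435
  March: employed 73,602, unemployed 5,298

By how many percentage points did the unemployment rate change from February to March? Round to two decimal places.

The unemployment rate changed by +1.05 percentage points.

February: labor force = 73,911 + 4,435 = 78,346; u = 4,435/78,346 = 5.66%.
March: labor force = 73,602 + 5,298 = 78,900; u = 5,298/78,900 = 6.71%.
Change = 6.71% − 5.66% = +1.05 pp.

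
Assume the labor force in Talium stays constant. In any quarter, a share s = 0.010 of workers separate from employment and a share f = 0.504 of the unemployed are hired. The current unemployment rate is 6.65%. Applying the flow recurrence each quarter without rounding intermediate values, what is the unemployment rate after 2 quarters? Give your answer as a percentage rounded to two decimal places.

With a fixed labor force, u_{t+1} = u_t + s·(1−u_t) − f·u_t = u_t·(1−s−f) + s.
Here 1−s−f = 0.486 and s = 0.010.
u_1 = 0.066500 × 0.486 + 0.010 = 0.042319.
u_2 = 0.042319 × 0.486 + 0.010 = 0.030567.

Unemployment rate after two quarters ≈ 3.06%.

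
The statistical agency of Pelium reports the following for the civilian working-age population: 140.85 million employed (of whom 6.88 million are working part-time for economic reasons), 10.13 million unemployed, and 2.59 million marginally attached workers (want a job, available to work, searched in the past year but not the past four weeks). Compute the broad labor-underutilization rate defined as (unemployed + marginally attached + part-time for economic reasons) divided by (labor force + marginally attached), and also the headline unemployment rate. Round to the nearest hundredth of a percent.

Labor force = 140.85 + 10.13 = 150.98 million.
Numerator = 10.13 + 2.59 + 6.88 = 19.60 million.
Denominator = 150.98 + 2.59 = 153.57 million.
Broad rate = 19.60 / 153.57 = 12.76%.
Headline unemployment rate = 10.13 / 150.98 = 6.71%.

Broad underutilization rate ≈ 12.76%; headline unemployment rate ≈ 6.71%.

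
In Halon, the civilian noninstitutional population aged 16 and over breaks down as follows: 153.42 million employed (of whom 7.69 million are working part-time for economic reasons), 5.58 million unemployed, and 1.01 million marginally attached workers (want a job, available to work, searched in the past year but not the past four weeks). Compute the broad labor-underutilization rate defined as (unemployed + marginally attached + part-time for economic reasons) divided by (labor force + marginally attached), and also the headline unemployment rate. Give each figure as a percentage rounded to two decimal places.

Broad underutilization rate ≈ 8.92%; headline unemployment rate ≈ 3.51%.

Labor force = 153.42 + 5.58 = 159.00 million.
Numerator = 5.58 + 1.01 + 7.69 = 14.28 million.
Denominator = 159.00 + 1.01 = 160.01 million.
Broad rate = 14.28 / 160.01 = 8.92%.
Headline unemployment rate = 5.58 / 159.00 = 3.51%.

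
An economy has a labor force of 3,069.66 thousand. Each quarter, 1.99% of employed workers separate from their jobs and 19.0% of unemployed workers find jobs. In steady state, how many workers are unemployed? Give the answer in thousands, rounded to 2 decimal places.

About 291.03 thousand are unemployed in steady state.

Steady-state unemployment rate u* = s/(s+f) = 1.99/(1.99+19.0) = 0.094807.
Unemployed = u* × labor force = 0.094807 × 3,069.66 ≈ 291.03 thousand.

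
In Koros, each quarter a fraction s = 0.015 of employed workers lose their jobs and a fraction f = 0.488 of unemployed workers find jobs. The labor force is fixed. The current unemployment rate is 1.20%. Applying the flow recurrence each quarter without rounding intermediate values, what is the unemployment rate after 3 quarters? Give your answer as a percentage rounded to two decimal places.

With a fixed labor force, u_{t+1} = u_t + s·(1−u_t) − f·u_t = u_t·(1−s−f) + s.
Here 1−s−f = 0.497 and s = 0.015.
u_1 = 0.012000 × 0.497 + 0.015 = 0.020964.
u_2 = 0.020964 × 0.497 + 0.015 = 0.025419.
u_3 = 0.025419 × 0.497 + 0.015 = 0.027633.

Unemployment rate after three quarters ≈ 2.76%.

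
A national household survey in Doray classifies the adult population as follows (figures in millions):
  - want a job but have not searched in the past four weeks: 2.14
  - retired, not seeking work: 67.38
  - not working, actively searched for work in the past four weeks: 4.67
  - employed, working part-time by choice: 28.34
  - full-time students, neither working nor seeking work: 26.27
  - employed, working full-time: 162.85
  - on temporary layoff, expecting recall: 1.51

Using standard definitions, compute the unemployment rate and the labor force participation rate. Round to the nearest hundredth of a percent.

Unemployment rate ≈ 3.13%; labor force participation rate ≈ 67.33%.

Employed = 28.34 + 162.85 = 191.19 million.
Unemployed = 4.67 + 1.51 = 6.18 million (jobless and actively searching, or on temporary layoff).
Labor force = 191.19 + 6.18 = 197.37 million.
Not in labor force = 2.14 + 67.38 + 26.27 = 95.79 million (those not working and not actively searching are outside the labor force — including those who want a job but have given up searching).
Civilian working-age population = 197.37 + 95.79 = 293.16 million.
Unemployment rate = 6.18 / 197.37 = 3.13%.
Labor force participation rate = 197.37 / 293.16 = 67.33%.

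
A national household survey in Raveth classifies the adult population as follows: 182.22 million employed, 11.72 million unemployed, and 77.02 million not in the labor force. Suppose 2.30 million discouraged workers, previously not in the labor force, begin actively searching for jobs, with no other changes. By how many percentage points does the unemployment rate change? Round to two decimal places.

Initially, labor force = 182.22 + 11.72 = 193.94 million, so u = 11.72/193.94 = 6.04%.
After the change, unemployed and labor force both rise by 2.30 → E = 182.22, U = 14.02, labor force = 196.24 million.
New unemployment rate = 14.02 / 196.24 = 7.14%.
Change = 7.14% − 6.04% = +1.10 percentage points.

The unemployment rate changes by +1.10 percentage points.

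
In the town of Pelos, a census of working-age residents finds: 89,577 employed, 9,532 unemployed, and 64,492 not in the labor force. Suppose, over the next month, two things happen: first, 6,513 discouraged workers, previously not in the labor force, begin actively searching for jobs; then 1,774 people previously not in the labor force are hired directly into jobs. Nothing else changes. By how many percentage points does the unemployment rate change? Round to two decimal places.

The unemployment rate changes by +5.32 percentage points.

Initially, labor force = 89,577 + 9,532 = 99,109, so u = 9,532/99,109 = 9.62%.
After the first change, unemployed and labor force both rise by 6,513 → E = 89,577, U = 16,045, labor force = 105,622.
After the second change, employed and labor force both rise by 1,774; unemployed unchanged → E = 91,351, U = 16,045, labor force = 107,396.
New unemployment rate = 16,045 / 107,396 = 14.94%.
Change = 14.94% − 9.62% = +5.32 percentage points.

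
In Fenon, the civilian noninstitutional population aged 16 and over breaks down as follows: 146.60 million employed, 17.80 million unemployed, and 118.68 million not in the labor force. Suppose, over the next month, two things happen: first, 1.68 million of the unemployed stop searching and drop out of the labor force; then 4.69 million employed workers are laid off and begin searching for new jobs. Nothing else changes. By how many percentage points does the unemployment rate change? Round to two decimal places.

The unemployment rate changes by +1.96 percentage points.

Initially, labor force = 146.60 + 17.80 = 164.40 million, so u = 17.80/164.40 = 10.83%.
After the first change, unemployed and labor force both fall by 1.68 → E = 146.60, U = 16.12, labor force = 162.72 million.
After the second change, employed falls and unemployed rises by 4.69; labor force unchanged → E = 141.91, U = 20.81, labor force = 162.72 million.
New unemployment rate = 20.81 / 162.72 = 12.79%.
Change = 12.79% − 10.83% = +1.96 percentage points.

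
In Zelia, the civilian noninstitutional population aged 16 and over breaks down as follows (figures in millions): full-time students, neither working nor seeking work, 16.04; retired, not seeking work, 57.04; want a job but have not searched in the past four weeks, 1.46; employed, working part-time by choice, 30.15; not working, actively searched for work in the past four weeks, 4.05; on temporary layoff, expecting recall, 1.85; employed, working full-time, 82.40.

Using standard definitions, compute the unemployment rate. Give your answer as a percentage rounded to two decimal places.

Unemployment rate ≈ 4.98%.

Employed = 30.15 + 82.40 = 112.55 million.
Unemployed = 4.05 + 1.85 = 5.90 million (jobless and actively searching, or on temporary layoff).
Labor force = 112.55 + 5.90 = 118.45 million.
Unemployment rate = 5.90 / 118.45 = 4.98%.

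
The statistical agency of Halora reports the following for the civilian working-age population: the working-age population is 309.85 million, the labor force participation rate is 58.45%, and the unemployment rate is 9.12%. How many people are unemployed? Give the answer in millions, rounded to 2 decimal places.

Labor force = 0.5845 × 309.85 = 181.11 million.
Unemployed = 0.0912 × 181.11 ≈ 16.52 million.

About 16.52 million are unemployed.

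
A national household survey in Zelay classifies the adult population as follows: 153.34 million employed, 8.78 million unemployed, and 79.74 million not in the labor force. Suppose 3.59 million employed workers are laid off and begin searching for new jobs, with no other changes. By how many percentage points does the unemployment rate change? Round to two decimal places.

Initially, labor force = 153.34 + 8.78 = 162.12 million, so u = 8.78/162.12 = 5.42%.
After the change, employed falls and unemployed rises by 3.59; labor force unchanged → E = 149.75, U = 12.37, labor force = 162.12 million.
New unemployment rate = 12.37 / 162.12 = 7.63%.
Change = 7.63% − 5.42% = +2.21 percentage points.

The unemployment rate changes by +2.21 percentage points.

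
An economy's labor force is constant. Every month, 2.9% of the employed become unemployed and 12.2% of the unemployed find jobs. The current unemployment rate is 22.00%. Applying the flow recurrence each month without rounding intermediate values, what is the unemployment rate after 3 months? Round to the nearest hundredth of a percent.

Unemployment rate after three months ≈ 20.92%.

With a fixed labor force, u_{t+1} = u_t + s·(1−u_t) − f·u_t = u_t·(1−s−f) + s.
Here 1−s−f = 0.849 and s = 0.029.
u_1 = 0.220000 × 0.849 + 0.029 = 0.215780.
u_2 = 0.215780 × 0.849 + 0.029 = 0.212197.
u_3 = 0.212197 × 0.849 + 0.029 = 0.209155.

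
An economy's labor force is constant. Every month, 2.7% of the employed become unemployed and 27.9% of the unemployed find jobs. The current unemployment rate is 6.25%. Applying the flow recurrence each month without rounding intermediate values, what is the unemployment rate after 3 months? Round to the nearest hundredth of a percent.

Unemployment rate after three months ≈ 7.96%.

With a fixed labor force, u_{t+1} = u_t + s·(1−u_t) − f·u_t = u_t·(1−s−f) + s.
Here 1−s−f = 0.694 and s = 0.027.
u_1 = 0.062500 × 0.694 + 0.027 = 0.070375.
u_2 = 0.070375 × 0.694 + 0.027 = 0.075840.
u_3 = 0.075840 × 0.694 + 0.027 = 0.079633.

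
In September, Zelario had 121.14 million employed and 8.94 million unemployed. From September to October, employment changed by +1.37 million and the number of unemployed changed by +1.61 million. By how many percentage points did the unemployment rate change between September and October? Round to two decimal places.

The unemployment rate changed by +1.06 percentage points.

September: labor force = 121.14 + 8.94 = 130.08; u = 8.94/130.08 = 6.87%.
October: labor force = 122.51 + 10.55 = 133.06; u = 10.55/133.06 = 7.93%.
Change = 7.93% − 6.87% = +1.06 pp.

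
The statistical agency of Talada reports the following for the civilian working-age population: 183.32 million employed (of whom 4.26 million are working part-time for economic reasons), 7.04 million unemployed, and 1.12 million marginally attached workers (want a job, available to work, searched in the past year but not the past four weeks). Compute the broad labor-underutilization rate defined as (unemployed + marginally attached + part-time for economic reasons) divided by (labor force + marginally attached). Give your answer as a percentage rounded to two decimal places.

Broad underutilization rate ≈ 6.49%.

Labor force = 183.32 + 7.04 = 190.36 million.
Numerator = 7.04 + 1.12 + 4.26 = 12.42 million.
Denominator = 190.36 + 1.12 = 191.48 million.
Broad rate = 12.42 / 191.48 = 6.49%.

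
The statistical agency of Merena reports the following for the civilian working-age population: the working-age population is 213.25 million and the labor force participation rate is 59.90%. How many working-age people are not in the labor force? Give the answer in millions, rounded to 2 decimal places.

Share not in the labor force = 1 − 0.5990 = 0.4010.
Not in labor force = 0.4010 × 213.25 ≈ 85.51 million.

About 85.51 million are not in the labor force.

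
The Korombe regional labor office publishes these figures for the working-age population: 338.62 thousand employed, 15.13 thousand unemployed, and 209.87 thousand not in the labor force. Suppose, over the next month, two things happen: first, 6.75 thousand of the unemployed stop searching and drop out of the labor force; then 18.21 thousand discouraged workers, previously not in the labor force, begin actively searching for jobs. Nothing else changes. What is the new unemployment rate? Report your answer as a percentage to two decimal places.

Initially, labor force = 338.62 + 15.13 = 353.75 thousand, so u = 15.13/353.75 = 4.28%.
After the first change, unemployed and labor force both fall by 6.75 → E = 338.62, U = 8.38, labor force = 347.00 thousand.
After the second change, unemployed and labor force both rise by 18.21 → E = 338.62, U = 26.59, labor force = 365.21 thousand.
New unemployment rate = 26.59 / 365.21 = 7.28%.

New unemployment rate ≈ 7.28%.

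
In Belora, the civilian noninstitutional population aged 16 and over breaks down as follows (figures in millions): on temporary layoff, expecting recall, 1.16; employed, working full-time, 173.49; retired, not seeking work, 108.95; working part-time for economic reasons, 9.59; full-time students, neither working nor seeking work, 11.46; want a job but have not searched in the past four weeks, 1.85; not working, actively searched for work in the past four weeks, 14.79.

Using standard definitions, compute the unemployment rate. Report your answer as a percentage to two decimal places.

Unemployment rate ≈ 8.01%.

Employed = 173.49 + 9.59 = 183.08 million (anyone who worked, including part-time for economic reasons, counts as employed).
Unemployed = 1.16 + 14.79 = 15.95 million (jobless and actively searching, or on temporary layoff).
Labor force = 183.08 + 15.95 = 199.03 million.
Unemployment rate = 15.95 / 199.03 = 8.01%.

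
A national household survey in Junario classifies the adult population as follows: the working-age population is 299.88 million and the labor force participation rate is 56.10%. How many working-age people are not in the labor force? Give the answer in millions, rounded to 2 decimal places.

About 131.65 million are not in the labor force.

Share not in the labor force = 1 − 0.5610 = 0.4390.
Not in labor force = 0.4390 × 299.88 ≈ 131.65 million.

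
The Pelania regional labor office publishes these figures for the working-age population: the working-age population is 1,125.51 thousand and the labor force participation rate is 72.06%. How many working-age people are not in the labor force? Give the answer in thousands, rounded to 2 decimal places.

Share not in the labor force = 1 − 0.7206 = 0.2794.
Not in labor force = 0.2794 × 1,125.51 ≈ 314.47 thousand.

About 314.47 thousand are not in the labor force.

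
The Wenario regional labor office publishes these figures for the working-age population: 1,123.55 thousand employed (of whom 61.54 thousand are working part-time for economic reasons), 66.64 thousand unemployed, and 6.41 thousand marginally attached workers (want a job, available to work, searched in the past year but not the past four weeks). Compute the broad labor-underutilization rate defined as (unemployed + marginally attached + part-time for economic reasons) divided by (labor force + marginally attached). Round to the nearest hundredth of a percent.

Labor force = 1,123.55 + 66.64 = 1,190.19 thousand.
Numerator = 66.64 + 6.41 + 61.54 = 134.59 thousand.
Denominator = 1,190.19 + 6.41 = 1,196.60 thousand.
Broad rate = 134.59 / 1,196.60 = 11.25%.

Broad underutilization rate ≈ 11.25%.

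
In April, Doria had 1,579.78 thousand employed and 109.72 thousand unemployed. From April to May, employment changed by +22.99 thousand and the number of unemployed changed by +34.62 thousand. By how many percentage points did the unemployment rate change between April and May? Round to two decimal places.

April: labor force = 1,579.78 + 109.72 = 1,689.50; u = 109.72/1,689.50 = 6.49%.
May: labor force = 1,602.77 + 144.34 = 1,747.11; u = 144.34/1,747.11 = 8.26%.
Change = 8.26% − 6.49% = +1.77 pp.

The unemployment rate changed by +1.77 percentage points.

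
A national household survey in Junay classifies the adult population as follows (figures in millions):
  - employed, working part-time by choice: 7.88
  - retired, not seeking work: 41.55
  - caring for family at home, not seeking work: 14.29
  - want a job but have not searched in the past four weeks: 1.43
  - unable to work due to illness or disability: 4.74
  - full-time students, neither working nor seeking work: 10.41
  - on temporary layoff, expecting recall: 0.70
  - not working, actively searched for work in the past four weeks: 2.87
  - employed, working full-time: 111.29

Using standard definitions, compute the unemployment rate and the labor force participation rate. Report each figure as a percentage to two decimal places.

Employed = 7.88 + 111.29 = 119.17 million.
Unemployed = 0.70 + 2.87 = 3.57 million (jobless and actively searching, or on temporary layoff).
Labor force = 119.17 + 3.57 = 122.74 million.
Not in labor force = 41.55 + 14.29 + 1.43 + 4.74 + 10.41 = 72.42 million (those not working and not actively searching are outside the labor force — including those who want a job but have given up searching).
Civilian working-age population = 122.74 + 72.42 = 195.16 million.
Unemployment rate = 3.57 / 122.74 = 2.91%.
Labor force participation rate = 122.74 / 195.16 = 62.89%.

Unemployment rate ≈ 2.91%; labor force participation rate ≈ 62.89%.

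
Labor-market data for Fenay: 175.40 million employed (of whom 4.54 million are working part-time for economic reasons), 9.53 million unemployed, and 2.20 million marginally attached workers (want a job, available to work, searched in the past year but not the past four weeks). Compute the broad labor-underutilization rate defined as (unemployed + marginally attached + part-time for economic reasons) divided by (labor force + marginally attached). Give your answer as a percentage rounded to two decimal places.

Broad underutilization rate ≈ 8.69%.

Labor force = 175.40 + 9.53 = 184.93 million.
Numerator = 9.53 + 2.20 + 4.54 = 16.27 million.
Denominator = 184.93 + 2.20 = 187.13 million.
Broad rate = 16.27 / 187.13 = 8.69%.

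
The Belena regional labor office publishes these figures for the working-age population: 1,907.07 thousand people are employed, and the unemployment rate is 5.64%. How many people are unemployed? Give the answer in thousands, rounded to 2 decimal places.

Let U be the number unemployed. The labor force is E + U, and U/(E+U) = 0.0564.
So U = 0.0564 × 1,907.07 / (1 − 0.0564) = 107.5587 / 0.9436 ≈ 113.99 thousand.

About 113.99 thousand are unemployed.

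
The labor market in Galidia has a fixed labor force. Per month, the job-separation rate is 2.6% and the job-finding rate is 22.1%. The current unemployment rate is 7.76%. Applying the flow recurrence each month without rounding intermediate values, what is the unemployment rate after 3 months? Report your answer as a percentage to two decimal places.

Unemployment rate after three months ≈ 9.35%.

With a fixed labor force, u_{t+1} = u_t + s·(1−u_t) − f·u_t = u_t·(1−s−f) + s.
Here 1−s−f = 0.753 and s = 0.026.
u_1 = 0.077600 × 0.753 + 0.026 = 0.084433.
u_2 = 0.084433 × 0.753 + 0.026 = 0.089578.
u_3 = 0.089578 × 0.753 + 0.026 = 0.093452.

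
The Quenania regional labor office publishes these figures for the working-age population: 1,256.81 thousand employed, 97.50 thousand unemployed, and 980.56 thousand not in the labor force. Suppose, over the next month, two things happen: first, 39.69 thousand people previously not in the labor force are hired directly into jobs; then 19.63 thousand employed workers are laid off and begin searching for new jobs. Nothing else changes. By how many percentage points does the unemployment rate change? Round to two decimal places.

The unemployment rate changes by +1.20 percentage points.

Initially, labor force = 1,256.81 + 97.50 = 1,354.31 thousand, so u = 97.50/1,354.31 = 7.20%.
After the first change, employed and labor force both rise by 39.69; unemployed unchanged → E = 1,296.50, U = 97.50, labor force = 1,394.00 thousand.
After the second change, employed falls and unemployed rises by 19.63; labor force unchanged → E = 1,276.87, U = 117.13, labor force = 1,394.00 thousand.
New unemployment rate = 117.13 / 1,394.00 = 8.40%.
Change = 8.40% − 7.20% = +1.20 percentage points.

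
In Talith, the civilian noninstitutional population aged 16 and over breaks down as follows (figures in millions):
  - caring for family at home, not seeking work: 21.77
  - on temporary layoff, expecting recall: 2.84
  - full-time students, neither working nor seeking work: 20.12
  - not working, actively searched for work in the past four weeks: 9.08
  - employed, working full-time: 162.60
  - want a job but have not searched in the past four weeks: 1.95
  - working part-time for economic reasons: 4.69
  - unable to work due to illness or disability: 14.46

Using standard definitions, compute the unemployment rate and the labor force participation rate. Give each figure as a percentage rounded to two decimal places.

Unemployment rate ≈ 6.65%; labor force participation rate ≈ 75.45%.

Employed = 162.60 + 4.69 = 167.29 million (anyone who worked, including part-time for economic reasons, counts as employed).
Unemployed = 2.84 + 9.08 = 11.92 million (jobless and actively searching, or on temporary layoff).
Labor force = 167.29 + 11.92 = 179.21 million.
Not in labor force = 21.77 + 20.12 + 1.95 + 14.46 = 58.30 million (those not working and not actively searching are outside the labor force — including those who want a job but have given up searching).
Civilian working-age population = 179.21 + 58.30 = 237.51 million.
Unemployment rate = 11.92 / 179.21 = 6.65%.
Labor force participation rate = 179.21 / 237.51 = 75.45%.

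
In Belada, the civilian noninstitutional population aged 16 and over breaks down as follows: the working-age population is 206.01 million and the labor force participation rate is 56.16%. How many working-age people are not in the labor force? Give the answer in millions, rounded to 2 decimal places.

Share not in the labor force = 1 − 0.5616 = 0.4384.
Not in labor force = 0.4384 × 206.01 ≈ 90.31 million.

About 90.31 million are not in the labor force.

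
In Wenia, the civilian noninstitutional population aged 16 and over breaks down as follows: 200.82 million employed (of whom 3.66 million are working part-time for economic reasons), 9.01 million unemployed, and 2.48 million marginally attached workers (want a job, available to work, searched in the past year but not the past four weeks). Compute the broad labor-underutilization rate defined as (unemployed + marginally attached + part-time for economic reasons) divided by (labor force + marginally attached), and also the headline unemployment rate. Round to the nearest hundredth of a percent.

Labor force = 200.82 + 9.01 = 209.83 million.
Numerator = 9.01 + 2.48 + 3.66 = 15.15 million.
Denominator = 209.83 + 2.48 = 212.31 million.
Broad rate = 15.15 / 212.31 = 7.14%.
Headline unemployment rate = 9.01 / 209.83 = 4.29%.

Broad underutilization rate ≈ 7.14%; headline unemployment rate ≈ 4.29%.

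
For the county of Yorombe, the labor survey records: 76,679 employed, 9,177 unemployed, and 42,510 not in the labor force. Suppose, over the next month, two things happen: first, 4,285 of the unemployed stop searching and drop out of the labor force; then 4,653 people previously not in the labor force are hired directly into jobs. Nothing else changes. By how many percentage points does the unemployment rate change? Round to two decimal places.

Initially, labor force = 76,679 + 9,177 = 85,856, so u = 9,177/85,856 = 10.69%.
After the first change, unemployed and labor force both fall by 4,285 → E = 76,679, U = 4,892, labor force = 81,571.
After the second change, employed and labor force both rise by 4,653; unemployed unchanged → E = 81,332, U = 4,892, labor force = 86,224.
New unemployment rate = 4,892 / 86,224 = 5.67%.
Change = 5.67% − 10.69% = −5.02 percentage points.

The unemployment rate changes by −5.02 percentage points.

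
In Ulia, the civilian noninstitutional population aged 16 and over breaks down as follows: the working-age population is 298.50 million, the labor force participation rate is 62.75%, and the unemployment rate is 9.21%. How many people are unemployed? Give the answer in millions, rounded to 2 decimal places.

Labor force = 0.6275 × 298.50 = 187.31 million.
Unemployed = 0.0921 × 187.31 ≈ 17.25 million.

About 17.25 million are unemployed.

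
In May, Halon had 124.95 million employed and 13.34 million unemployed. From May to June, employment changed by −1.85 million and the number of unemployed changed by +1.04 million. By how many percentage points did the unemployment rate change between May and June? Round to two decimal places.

The unemployment rate changed by +0.81 percentage points.

May: labor force = 124.95 + 13.34 = 138.29; u = 13.34/138.29 = 9.65%.
June: labor force = 123.10 + 14.38 = 137.48; u = 14.38/137.48 = 10.46%.
Change = 10.46% − 9.65% = +0.81 pp.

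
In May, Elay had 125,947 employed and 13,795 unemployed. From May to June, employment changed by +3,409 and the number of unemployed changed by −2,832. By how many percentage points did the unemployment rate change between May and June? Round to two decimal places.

May: labor force = 125,947 + 13,795 = 139,742; u = 13,795/139,742 = 9.87%.
June: labor force = 129,356 + 10,963 = 140,319; u = 10,963/140,319 = 7.81%.
Change = 7.81% − 9.87% = −2.06 pp.

The unemployment rate changed by −2.06 percentage points.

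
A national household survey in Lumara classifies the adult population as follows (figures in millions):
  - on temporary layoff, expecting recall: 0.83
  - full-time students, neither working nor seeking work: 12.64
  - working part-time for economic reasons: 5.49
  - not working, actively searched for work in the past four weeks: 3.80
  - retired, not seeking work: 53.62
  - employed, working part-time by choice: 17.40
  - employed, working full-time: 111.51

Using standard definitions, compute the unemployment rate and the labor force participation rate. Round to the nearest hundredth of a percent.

Unemployment rate ≈ 3.33%; labor force participation rate ≈ 67.72%.

Employed = 5.49 + 17.40 + 111.51 = 134.40 million (anyone who worked, including part-time for economic reasons, counts as employed).
Unemployed = 0.83 + 3.80 = 4.63 million (jobless and actively searching, or on temporary layoff).
Labor force = 134.40 + 4.63 = 139.03 million.
Not in labor force = 12.64 + 53.62 = 66.26 million (those not working and not actively searching are outside the labor force).
Civilian working-age population = 139.03 + 66.26 = 205.29 million.
Unemployment rate = 4.63 / 139.03 = 3.33%.
Labor force participation rate = 139.03 / 205.29 = 67.72%.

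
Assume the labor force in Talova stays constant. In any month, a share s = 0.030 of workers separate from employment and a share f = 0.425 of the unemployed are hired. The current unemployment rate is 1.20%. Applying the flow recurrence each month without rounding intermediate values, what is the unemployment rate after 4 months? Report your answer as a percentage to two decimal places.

With a fixed labor force, u_{t+1} = u_t + s·(1−u_t) − f·u_t = u_t·(1−s−f) + s.
Here 1−s−f = 0.545 and s = 0.030.
u_1 = 0.012000 × 0.545 + 0.030 = 0.036540.
u_2 = 0.036540 × 0.545 + 0.030 = 0.049914.
u_3 = 0.049914 × 0.545 + 0.030 = 0.057203.
u_4 = 0.057203 × 0.545 + 0.030 = 0.061176.

Unemployment rate after four months ≈ 6.12%.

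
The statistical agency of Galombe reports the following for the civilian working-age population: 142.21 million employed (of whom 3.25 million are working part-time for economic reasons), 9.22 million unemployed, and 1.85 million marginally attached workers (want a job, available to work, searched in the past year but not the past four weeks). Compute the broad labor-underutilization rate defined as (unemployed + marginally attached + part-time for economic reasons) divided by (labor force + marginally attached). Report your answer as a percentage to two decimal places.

Broad underutilization rate ≈ 9.34%.

Labor force = 142.21 + 9.22 = 151.43 million.
Numerator = 9.22 + 1.85 + 3.25 = 14.32 million.
Denominator = 151.43 + 1.85 = 153.28 million.
Broad rate = 14.32 / 153.28 = 9.34%.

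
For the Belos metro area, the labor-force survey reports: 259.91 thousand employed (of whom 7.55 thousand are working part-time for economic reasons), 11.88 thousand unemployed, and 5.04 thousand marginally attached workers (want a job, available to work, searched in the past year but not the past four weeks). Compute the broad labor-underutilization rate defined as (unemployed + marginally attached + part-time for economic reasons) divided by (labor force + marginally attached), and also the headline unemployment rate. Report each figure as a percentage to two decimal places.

Broad underutilization rate ≈ 8.84%; headline unemployment rate ≈ 4.37%.

Labor force = 259.91 + 11.88 = 271.79 thousand.
Numerator = 11.88 + 5.04 + 7.55 = 24.47 thousand.
Denominator = 271.79 + 5.04 = 276.83 thousand.
Broad rate = 24.47 / 276.83 = 8.84%.
Headline unemployment rate = 11.88 / 271.79 = 4.37%.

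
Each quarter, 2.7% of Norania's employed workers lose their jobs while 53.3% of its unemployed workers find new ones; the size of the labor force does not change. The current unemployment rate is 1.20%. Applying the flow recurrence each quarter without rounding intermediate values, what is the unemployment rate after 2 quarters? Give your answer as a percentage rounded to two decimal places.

With a fixed labor force, u_{t+1} = u_t + s·(1−u_t) − f·u_t = u_t·(1−s−f) + s.
Here 1−s−f = 0.440 and s = 0.027.
u_1 = 0.012000 × 0.440 + 0.027 = 0.032280.
u_2 = 0.032280 × 0.440 + 0.027 = 0.041203.

Unemployment rate after two quarters ≈ 4.12%.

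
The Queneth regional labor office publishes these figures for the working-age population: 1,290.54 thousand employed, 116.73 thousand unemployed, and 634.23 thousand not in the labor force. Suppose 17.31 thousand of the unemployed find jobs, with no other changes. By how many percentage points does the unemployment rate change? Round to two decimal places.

Initially, labor force = 1,290.54 + 116.73 = 1,407.27 thousand, so u = 116.73/1,407.27 = 8.29%.
After the change, unemployed falls and employed rises by 17.31; labor force unchanged → E = 1,307.85, U = 99.42, labor force = 1,407.27 thousand.
New unemployment rate = 99.42 / 1,407.27 = 7.06%.
Change = 7.06% − 8.29% = −1.23 percentage points.

The unemployment rate changes by −1.23 percentage points.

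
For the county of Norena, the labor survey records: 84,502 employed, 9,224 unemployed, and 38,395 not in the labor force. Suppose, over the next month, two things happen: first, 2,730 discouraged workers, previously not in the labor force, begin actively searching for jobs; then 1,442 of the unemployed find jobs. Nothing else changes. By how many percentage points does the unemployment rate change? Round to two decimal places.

Initially, labor force = 84,502 + 9,224 = 93,726, so u = 9,224/93,726 = 9.84%.
After the first change, unemployed and labor force both rise by 2,730 → E = 84,502, U = 11,954, labor force = 96,456.
After the second change, unemployed falls and employed rises by 1,442; labor force unchanged → E = 85,944, U = 10,512, labor force = 96,456.
New unemployment rate = 10,512 / 96,456 = 10.90%.
Change = 10.90% − 9.84% = +1.06 percentage points.

The unemployment rate changes by +1.06 percentage points.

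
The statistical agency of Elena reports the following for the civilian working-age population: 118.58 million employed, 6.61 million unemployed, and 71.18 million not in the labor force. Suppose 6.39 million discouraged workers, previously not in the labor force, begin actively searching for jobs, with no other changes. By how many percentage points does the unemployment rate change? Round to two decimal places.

Initially, labor force = 118.58 + 6.61 = 125.19 million, so u = 6.61/125.19 = 5.28%.
After the change, unemployed and labor force both rise by 6.39 → E = 118.58, U = 13.00, labor force = 131.58 million.
New unemployment rate = 13.00 / 131.58 = 9.88%.
Change = 9.88% − 5.28% = +4.60 percentage points.

The unemployment rate changes by +4.60 percentage points.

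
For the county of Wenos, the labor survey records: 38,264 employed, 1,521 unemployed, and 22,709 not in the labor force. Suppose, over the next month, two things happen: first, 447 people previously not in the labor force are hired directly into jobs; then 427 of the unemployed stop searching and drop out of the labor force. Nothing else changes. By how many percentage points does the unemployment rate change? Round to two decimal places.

The unemployment rate changes by −1.07 percentage points.

Initially, labor force = 38,264 + 1,521 = 39,785, so u = 1,521/39,785 = 3.82%.
After the first change, employed and labor force both rise by 447; unemployed unchanged → E = 38,711, U = 1,521, labor force = 40,232.
After the second change, unemployed and labor force both fall by 427 → E = 38,711, U = 1,094, labor force = 39,805.
New unemployment rate = 1,094 / 39,805 = 2.75%.
Change = 2.75% − 3.82% = −1.07 percentage points.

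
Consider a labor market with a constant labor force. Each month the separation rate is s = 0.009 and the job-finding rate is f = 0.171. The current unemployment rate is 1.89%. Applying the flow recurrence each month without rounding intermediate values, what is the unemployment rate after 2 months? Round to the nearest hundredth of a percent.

With a fixed labor force, u_{t+1} = u_t + s·(1−u_t) − f·u_t = u_t·(1−s−f) + s.
Here 1−s−f = 0.820 and s = 0.009.
u_1 = 0.018900 × 0.820 + 0.009 = 0.024498.
u_2 = 0.024498 × 0.820 + 0.009 = 0.029088.

Unemployment rate after two months ≈ 2.91%.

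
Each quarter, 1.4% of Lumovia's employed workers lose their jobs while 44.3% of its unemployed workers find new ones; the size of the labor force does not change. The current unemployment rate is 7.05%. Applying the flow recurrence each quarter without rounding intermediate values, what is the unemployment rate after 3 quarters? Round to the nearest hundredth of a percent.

With a fixed labor force, u_{t+1} = u_t + s·(1−u_t) − f·u_t = u_t·(1−s−f) + s.
Here 1−s−f = 0.543 and s = 0.014.
u_1 = 0.070500 × 0.543 + 0.014 = 0.052281.
u_2 = 0.052281 × 0.543 + 0.014 = 0.042389.
u_3 = 0.042389 × 0.543 + 0.014 = 0.037017.

Unemployment rate after three quarters ≈ 3.70%.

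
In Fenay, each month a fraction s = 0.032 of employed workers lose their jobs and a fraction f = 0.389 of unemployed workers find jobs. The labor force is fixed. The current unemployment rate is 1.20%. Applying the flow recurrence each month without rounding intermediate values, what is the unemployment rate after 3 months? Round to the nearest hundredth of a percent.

Unemployment rate after three months ≈ 6.36%.

With a fixed labor force, u_{t+1} = u_t + s·(1−u_t) − f·u_t = u_t·(1−s−f) + s.
Here 1−s−f = 0.579 and s = 0.032.
u_1 = 0.012000 × 0.579 + 0.032 = 0.038948.
u_2 = 0.038948 × 0.579 + 0.032 = 0.054551.
u_3 = 0.054551 × 0.579 + 0.032 = 0.063585.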